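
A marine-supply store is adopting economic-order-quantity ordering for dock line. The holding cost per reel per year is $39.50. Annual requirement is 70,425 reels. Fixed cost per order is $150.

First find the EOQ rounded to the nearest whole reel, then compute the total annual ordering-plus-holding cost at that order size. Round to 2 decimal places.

EOQ = √(2DS/H) = √(2 × 70,425 × 150 / 39.5)
    = √(534,873.42) ≈ 731.35 → Q = 731 reels
Orders/yr = 70,425/731 = 96.341; ordering cost = 96.341 × $150 = $14,451.09
Average inventory = 731/2 = 365.5; holding cost = 365.5 × $39.5 = $14,437.25
Total = $14,451.09 + $14,437.25 = $28,888.34

$28,888.34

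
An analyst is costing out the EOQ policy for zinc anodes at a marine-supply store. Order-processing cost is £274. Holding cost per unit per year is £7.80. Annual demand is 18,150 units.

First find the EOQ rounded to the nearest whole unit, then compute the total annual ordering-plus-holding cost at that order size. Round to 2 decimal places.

£8,807.97

EOQ = √(2DS/H) = √(2 × 18,150 × 274 / 7.8)
    = √(1,275,153.85) ≈ 1,129.23 → Q = 1,129 units
Ordering: D/Q × S = 18,150/1,129 × £274 = £4,404.87
Holding:  Q/2 × H = 1,129/2 × £7.8 = £4,403.10
Total = £4,404.87 + £4,403.10 = £8,807.97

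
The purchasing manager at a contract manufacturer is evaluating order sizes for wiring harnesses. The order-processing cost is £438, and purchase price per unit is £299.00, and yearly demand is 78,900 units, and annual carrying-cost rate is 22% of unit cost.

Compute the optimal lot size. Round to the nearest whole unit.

1,025 units

Carrying cost H = £299 × 22% = £65.7800/unit/yr
EOQ = √(2DS/H) = √(2 × 78,900 × 438 / 65.78)
    = √(1,050,720.58) ≈ 1,025.05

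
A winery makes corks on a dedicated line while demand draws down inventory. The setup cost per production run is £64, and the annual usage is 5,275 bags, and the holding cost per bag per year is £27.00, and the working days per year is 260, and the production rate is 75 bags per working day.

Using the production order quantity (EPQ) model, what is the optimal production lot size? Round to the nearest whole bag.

185 bags

Daily demand d = 5,275/260 = 20.288; p = 75; 1 − d/p = 0.72949
EPQ = √(2DS / (H(1 − d/p)))
    = √(2 × 5,275 × 64 / (27 × 0.72949)) ≈ 185.15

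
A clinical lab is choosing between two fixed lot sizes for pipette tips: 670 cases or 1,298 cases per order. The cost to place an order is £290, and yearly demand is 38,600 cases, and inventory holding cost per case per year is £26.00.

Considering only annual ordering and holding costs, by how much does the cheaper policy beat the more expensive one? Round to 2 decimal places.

TC(Q) = (D/Q)S + (Q/2)H
TC(670) = (38,600/670)×290 + (670/2)×26 = £25,417.46
TC(1,298) = (38,600/1,298)×290 + (1,298/2)×26 = £25,498.04
|ΔTC| = |£25,417.46 − £25,498.04| = £80.57

£80.57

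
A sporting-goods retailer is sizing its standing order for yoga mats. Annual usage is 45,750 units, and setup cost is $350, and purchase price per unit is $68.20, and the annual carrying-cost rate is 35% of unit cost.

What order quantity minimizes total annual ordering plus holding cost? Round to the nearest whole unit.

1,158 units

H = i·C = 0.35 × $68.2 = $23.8700 per unit-year
Q* = √(2·D·S / H) = √(2·45,750·350 / 23.87) = √1,341,642.2 ≈ 1,158.29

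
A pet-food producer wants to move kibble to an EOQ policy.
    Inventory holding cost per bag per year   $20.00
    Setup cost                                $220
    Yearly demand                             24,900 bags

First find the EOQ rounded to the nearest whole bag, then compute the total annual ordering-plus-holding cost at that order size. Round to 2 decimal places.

$14,802.70

Optimal lot size Q* = (2 × 24,900 × $220 / $20)^½ ≈ 740.14 → Q = 740 bags
Annual ordering cost = (D/Q)·S = (24,900/740) × 220 = $7,402.70
Annual holding cost  = (Q/2)·H = (740/2) × 20 = $7,400.00
Total = $7,402.70 + $7,400.00 = $14,802.70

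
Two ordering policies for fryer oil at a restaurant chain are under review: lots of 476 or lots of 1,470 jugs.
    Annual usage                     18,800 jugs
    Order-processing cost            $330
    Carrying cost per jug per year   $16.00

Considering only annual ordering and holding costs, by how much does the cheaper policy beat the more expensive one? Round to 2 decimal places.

$861.21

TC(Q) = (D/Q)S + (Q/2)H
TC(476) = (18,800/476)×330 + (476/2)×16 = $16,841.61
TC(1,470) = (18,800/1,470)×330 + (1,470/2)×16 = $15,980.41
|ΔTC| = |$16,841.61 − $15,980.41| = $861.21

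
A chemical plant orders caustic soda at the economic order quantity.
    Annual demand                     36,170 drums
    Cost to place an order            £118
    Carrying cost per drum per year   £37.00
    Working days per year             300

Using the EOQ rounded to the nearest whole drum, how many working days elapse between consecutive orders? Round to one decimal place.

4.0 days

Optimal lot size Q* = (2 × 36,170 × £118 / £37)^½ ≈ 480.32 → Q = 480 drums
Cycle time = (working days × Q)/D = (300 × 480) / 36,170 = 3.981 days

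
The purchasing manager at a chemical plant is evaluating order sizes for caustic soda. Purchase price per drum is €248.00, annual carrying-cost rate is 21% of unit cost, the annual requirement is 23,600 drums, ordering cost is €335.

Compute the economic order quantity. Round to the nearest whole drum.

Carrying cost H = €248 × 21% = €52.0800/drum/yr
Q* = √(2·D·S / H) = √(2·23,600·335 / 52.08) = √303,609.8 ≈ 551.01

551 drums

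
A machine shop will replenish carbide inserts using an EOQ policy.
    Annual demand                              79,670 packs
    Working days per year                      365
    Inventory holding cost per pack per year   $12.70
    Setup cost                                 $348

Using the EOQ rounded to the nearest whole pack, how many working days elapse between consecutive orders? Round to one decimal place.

9.6 days

Q* = √(2·D·S / H) = √(2·79,670·348 / 12.7) = √4,366,166.9 ≈ 2,089.54 → Q = 2,090 packs
T = Q/D × 365 days = 2,090/79,670 × 365 = 9.575 days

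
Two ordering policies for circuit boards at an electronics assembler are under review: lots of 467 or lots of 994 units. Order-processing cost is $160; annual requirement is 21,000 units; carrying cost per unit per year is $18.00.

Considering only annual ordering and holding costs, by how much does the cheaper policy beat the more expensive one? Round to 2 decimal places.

For each Q, cost = (D/Q)·S + (Q/2)·H.
TC(467) = (21,000/467)×160 + (467/2)×18 = $11,397.86
TC(994) = (21,000/994)×160 + (994/2)×18 = $12,326.28
Cheaper: Q = 467.  Difference = $928.42

$928.42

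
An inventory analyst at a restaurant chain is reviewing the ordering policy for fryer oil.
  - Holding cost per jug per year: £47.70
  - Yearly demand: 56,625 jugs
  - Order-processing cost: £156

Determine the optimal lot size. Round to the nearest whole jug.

EOQ = √(2DS/H) = √(2 × 56,625 × 156 / 47.7)
    = √(370,377.36) ≈ 608.59

609 jugs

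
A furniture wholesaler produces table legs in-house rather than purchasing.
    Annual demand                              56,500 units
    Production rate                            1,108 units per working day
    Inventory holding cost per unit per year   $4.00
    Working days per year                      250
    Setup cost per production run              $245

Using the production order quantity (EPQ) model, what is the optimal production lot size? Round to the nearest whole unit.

d = 56,500/250 = 226.0000 units/day;  effective holding cost H(1 − d/p) = 4·(1 − 226.0000/1108) = 3.18412
Q* = √(2DS / H_eff) = √(2·56,500·245 / 3.18412) ≈ 2,948.68

2,949 units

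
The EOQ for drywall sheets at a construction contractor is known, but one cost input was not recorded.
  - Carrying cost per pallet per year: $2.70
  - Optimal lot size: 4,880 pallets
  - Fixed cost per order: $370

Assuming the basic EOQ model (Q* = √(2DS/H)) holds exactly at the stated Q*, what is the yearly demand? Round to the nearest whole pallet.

Since Q* = (2DS/H)^½, squaring gives Q*²·H = 2DS.
D = Q²H / (2S) = 4,880² × 2.7 / (2 × 370) = 86,890.38

86,890 pallets per year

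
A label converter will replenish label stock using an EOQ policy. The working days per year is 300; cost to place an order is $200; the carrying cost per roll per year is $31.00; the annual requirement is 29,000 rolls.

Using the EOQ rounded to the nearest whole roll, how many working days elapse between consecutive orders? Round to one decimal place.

EOQ = √(2DS/H) = √(2 × 29,000 × 200 / 31)
    = √(374,193.55) ≈ 611.71 → Q = 612 rolls
Cycle time = (working days × Q)/D = (300 × 612) / 29,000 = 6.331 days

6.3 days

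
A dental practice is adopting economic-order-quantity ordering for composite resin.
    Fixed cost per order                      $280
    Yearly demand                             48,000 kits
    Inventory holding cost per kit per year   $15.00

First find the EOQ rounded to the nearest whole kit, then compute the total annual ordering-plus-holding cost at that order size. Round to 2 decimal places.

$20,079.84

Q* = √(2·D·S / H) = √(2·48,000·280 / 15) = √1,792,000.0 ≈ 1,338.66 → Q = 1,339 kits
Orders/yr = 48,000/1,339 = 35.848; ordering cost = 35.848 × $280 = $10,037.34
Average inventory = 1,339/2 = 669.5; holding cost = 669.5 × $15 = $10,042.50
Total = $10,037.34 + $10,042.50 = $20,079.84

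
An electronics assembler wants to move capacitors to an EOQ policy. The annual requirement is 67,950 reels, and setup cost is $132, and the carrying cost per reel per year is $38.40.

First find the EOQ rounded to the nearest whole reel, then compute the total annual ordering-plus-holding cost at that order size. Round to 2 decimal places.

$26,245.96

EOQ = √(2DS/H) = √(2 × 67,950 × 132 / 38.4)
    = √(467,156.25) ≈ 683.49 → Q = 683 reels
Ordering: D/Q × S = 67,950/683 × $132 = $13,132.36
Holding:  Q/2 × H = 683/2 × $38.4 = $13,113.60
Total = $13,132.36 + $13,113.60 = $26,245.96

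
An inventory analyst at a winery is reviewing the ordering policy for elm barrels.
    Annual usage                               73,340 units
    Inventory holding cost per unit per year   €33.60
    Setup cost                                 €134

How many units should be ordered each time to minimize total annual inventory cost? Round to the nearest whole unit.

765 units

Q* = √(2·D·S / H) = √(2·73,340·134 / 33.6) = √584,973.8 ≈ 764.84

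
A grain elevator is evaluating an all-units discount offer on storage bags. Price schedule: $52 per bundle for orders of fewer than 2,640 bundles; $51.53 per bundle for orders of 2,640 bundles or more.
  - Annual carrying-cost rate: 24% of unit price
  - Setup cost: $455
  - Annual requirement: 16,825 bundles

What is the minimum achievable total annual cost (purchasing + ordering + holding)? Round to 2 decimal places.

H₁ = 24%×$52 = $12.4800;  H₂ = 24%×$51.53 = $12.3672
EOQ₁ = √(2×16,825×455/12.4800) = 1,107.62  (< 2,640, feasible at tier 1)
EOQ₂ = √(2×16,825×455/12.3672) = 1,112.66  (< 2,640 → use Q = 2,640 at tier-2 price)
TC(tier 1 (EOQ₁), Q≈1,107.6) = $888,723.10
TC(tier 2, Q≈2,640.0) = $886,216.72
Minimum at tier 2: $886,216.72

$886,216.72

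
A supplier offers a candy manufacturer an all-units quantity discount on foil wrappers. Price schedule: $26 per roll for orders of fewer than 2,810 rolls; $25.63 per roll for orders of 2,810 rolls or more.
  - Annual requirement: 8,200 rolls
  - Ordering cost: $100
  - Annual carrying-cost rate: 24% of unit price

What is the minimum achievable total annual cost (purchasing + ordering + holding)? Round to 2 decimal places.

$216,399.00

H₁ = 24%×$26 = $6.2400;  H₂ = 24%×$25.63 = $6.1512
EOQ₁ = √(2×8,200×100/6.2400) = 512.66  (< 2,810, feasible at tier 1)
EOQ₂ = √(2×8,200×100/6.1512) = 516.35  (< 2,810 → use Q = 2,810 at tier-2 price)
TC(tier 1 (EOQ₁), Q≈512.7) = $216,399.00
TC(tier 2, Q≈2,810.0) = $219,100.25
Minimum at tier 1 (EOQ₁): $216,399.00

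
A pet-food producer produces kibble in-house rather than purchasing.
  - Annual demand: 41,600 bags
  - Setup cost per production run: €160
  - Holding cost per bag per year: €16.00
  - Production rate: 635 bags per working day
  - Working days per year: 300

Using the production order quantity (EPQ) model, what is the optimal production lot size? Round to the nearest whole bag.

Daily demand d = 41,600/300 = 138.667; p = 635; 1 − d/p = 0.78163
EPQ = √(2DS / (H(1 − d/p)))
    = √(2 × 41,600 × 160 / (16 × 0.78163)) ≈ 1,031.72

1,032 bags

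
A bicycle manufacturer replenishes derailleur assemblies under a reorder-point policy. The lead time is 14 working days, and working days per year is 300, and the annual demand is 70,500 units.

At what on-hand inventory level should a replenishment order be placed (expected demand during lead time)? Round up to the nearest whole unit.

Daily demand d = 70,500 / 300 = 235.000 units/day
Demand during lead time = 235.000 × 14 = 3,290.00
Reorder point = 3,290.00 → round up

3,290 units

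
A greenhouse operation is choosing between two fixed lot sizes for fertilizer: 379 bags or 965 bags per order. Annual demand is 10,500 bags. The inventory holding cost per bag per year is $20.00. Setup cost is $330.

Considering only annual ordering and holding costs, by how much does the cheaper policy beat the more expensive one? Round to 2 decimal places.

$308.19

For each Q, cost = (D/Q)·S + (Q/2)·H.
TC(379) = (10,500/379)×330 + (379/2)×20 = $12,932.48
TC(965) = (10,500/965)×330 + (965/2)×20 = $13,240.67
|ΔTC| = |$12,932.48 − $13,240.67| = $308.19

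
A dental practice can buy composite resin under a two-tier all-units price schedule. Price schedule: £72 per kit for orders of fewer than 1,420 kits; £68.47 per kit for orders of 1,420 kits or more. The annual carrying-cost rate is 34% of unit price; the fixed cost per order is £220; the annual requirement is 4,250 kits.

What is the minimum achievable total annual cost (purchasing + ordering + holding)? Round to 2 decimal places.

H₁ = 34%×£72 = £24.4800;  H₂ = 34%×£68.47 = £23.2798
EOQ₁ = √(2×4,250×220/24.4800) = 276.39  (< 1,420, feasible at tier 1)
EOQ₂ = √(2×4,250×220/23.2798) = 283.42  (< 1,420 → use Q = 1,420 at tier-2 price)
TC(tier 1 (EOQ₁), Q≈276.4) = £312,765.91
TC(tier 2, Q≈1,420.0) = £308,184.61
Minimum at tier 2: £308,184.61

£308,184.61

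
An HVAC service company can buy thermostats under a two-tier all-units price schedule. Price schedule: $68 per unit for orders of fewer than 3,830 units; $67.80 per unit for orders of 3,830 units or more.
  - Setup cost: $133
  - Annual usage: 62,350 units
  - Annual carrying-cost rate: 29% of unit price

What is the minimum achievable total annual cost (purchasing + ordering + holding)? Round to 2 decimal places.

$4,257,884.75

H₁ = 29%×$68 = $19.7200;  H₂ = 29%×$67.80 = $19.6620
EOQ₁ = √(2×62,350×133/19.7200) = 917.08  (< 3,830, feasible at tier 1)
EOQ₂ = √(2×62,350×133/19.6620) = 918.43  (< 3,830 → use Q = 3,830 at tier-2 price)
TC(tier 1 (EOQ₁), Q≈917.1) = $4,257,884.75
TC(tier 2, Q≈3,830.0) = $4,267,147.89
Minimum at tier 1 (EOQ₁): $4,257,884.75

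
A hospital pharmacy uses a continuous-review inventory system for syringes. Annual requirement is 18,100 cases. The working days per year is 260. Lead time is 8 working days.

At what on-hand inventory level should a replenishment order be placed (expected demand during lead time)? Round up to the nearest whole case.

Daily demand d = 18,100 / 260 = 69.615 cases/day
Demand during lead time = 69.615 × 8 = 556.92
Reorder point = 556.92 → round up

557 cases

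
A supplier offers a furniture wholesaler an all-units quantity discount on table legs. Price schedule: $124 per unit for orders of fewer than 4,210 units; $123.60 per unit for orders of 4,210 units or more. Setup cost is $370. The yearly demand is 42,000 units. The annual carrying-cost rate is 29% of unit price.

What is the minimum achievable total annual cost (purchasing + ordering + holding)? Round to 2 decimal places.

$5,241,431.08

H₁ = 29%×$124 = $35.9600;  H₂ = 29%×$123.60 = $35.8440
EOQ₁ = √(2×42,000×370/35.9600) = 929.67  (< 4,210, feasible at tier 1)
EOQ₂ = √(2×42,000×370/35.8440) = 931.18  (< 4,210 → use Q = 4,210 at tier-2 price)
TC(tier 1 (EOQ₁), Q≈929.7) = $5,241,431.08
TC(tier 2, Q≈4,210.0) = $5,270,342.83
Minimum at tier 1 (EOQ₁): $5,241,431.08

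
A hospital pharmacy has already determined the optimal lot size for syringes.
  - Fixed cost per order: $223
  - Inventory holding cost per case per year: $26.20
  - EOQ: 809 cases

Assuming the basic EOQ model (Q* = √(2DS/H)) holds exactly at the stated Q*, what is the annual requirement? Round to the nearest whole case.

38,447 cases per year

EOQ relation: Q² = 2DS/H, so rearrange for the unknown.
D = Q²H / (2S) = 809² × 26.2 / (2 × 223) = 38,447.09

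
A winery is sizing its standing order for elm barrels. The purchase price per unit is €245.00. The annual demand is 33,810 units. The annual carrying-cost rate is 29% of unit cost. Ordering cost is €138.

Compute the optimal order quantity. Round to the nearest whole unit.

362 units

H = i·C = 0.29 × €245 = €71.0500 per unit-year
Q* = √(2·D·S / H) = √(2·33,810·138 / 71.05) = √131,337.9 ≈ 362.41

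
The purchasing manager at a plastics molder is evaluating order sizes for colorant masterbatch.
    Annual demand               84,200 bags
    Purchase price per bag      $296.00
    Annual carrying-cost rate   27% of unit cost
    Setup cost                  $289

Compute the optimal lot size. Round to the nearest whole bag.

Carrying cost H = $296 × 27% = $79.9200/bag/yr
2DS/H = 2·84,200·289/79.92 = 608,953.95
EOQ = √608,953.95 ≈ 780.36

780 bags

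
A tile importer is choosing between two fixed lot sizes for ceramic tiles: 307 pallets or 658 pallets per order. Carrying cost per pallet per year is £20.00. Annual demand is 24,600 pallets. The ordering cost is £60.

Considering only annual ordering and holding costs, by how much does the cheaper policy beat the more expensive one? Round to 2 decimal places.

TC(Q) = (D/Q)S + (Q/2)H
TC(307) = (24,600/307)×60 + (307/2)×20 = £7,877.82
TC(658) = (24,600/658)×60 + (658/2)×20 = £8,823.16
Cheaper: Q = 307.  Difference = £945.34

£945.34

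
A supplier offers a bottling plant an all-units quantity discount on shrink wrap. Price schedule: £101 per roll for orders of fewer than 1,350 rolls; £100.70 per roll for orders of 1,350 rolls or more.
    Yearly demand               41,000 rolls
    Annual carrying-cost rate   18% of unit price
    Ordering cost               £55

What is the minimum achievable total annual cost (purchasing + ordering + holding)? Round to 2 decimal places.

£4,142,605.42

H₁ = 18%×£101 = £18.1800;  H₂ = 18%×£100.70 = £18.1260
EOQ₁ = √(2×41,000×55/18.1800) = 498.07  (< 1,350, feasible at tier 1)
EOQ₂ = √(2×41,000×55/18.1260) = 498.81  (< 1,350 → use Q = 1,350 at tier-2 price)
TC(tier 1 (EOQ₁), Q≈498.1) = £4,150,054.93
TC(tier 2, Q≈1,350.0) = £4,142,605.42
Minimum at tier 2: £4,142,605.42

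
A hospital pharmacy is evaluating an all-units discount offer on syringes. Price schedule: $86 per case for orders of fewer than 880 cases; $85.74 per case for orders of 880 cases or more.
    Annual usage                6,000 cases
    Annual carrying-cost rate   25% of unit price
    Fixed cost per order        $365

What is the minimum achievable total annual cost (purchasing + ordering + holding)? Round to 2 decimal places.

$525,704.12

H₁ = 25%×$86 = $21.5000;  H₂ = 25%×$85.74 = $21.4350
EOQ₁ = √(2×6,000×365/21.5000) = 451.35  (< 880, feasible at tier 1)
EOQ₂ = √(2×6,000×365/21.4350) = 452.04  (< 880 → use Q = 880 at tier-2 price)
TC(tier 1 (EOQ₁), Q≈451.4) = $525,704.12
TC(tier 2, Q≈880.0) = $526,360.04
Minimum at tier 1 (EOQ₁): $525,704.12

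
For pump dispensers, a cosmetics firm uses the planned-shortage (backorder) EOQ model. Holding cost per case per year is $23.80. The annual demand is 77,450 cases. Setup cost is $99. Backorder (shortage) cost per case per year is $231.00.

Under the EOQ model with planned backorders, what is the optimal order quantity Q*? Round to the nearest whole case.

Q* = √(2DS/H) · √((H + b)/b)
   = √(2 × 77,450 × 99 / 23.8) · √((23.8 + 231) / 231)
   = 802.703 × 1.0503 ≈ 843.04

843 cases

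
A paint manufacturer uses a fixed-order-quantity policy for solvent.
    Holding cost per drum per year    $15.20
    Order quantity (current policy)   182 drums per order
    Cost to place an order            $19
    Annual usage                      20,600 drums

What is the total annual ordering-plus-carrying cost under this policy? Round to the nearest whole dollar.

Ordering: D/Q × S = 20,600/182 × $19 = $2,150.55
Holding:  Q/2 × H = 182/2 × $15.2 = $1,383.20
Total = $2,150.55 + $1,383.20 = $3,533.75

$3,534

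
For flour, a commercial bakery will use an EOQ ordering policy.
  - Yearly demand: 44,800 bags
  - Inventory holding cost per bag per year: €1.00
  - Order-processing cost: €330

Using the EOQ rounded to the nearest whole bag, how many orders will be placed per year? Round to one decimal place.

8.2 orders per year

EOQ = √(2DS/H) = √(2 × 44,800 × 330 / 1)
    = √(29,568,000.00) ≈ 5,437.65 → Q = 5,438
Orders per year = D/Q = 44,800 / 5,438 = 8.238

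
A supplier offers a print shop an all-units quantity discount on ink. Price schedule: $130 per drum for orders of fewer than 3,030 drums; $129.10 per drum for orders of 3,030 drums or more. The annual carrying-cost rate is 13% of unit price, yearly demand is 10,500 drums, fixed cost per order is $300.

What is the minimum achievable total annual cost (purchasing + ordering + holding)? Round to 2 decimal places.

$1,375,318.43

H₁ = 13%×$130 = $16.9000;  H₂ = 13%×$129.10 = $16.7830
EOQ₁ = √(2×10,500×300/16.9000) = 610.56  (< 3,030, feasible at tier 1)
EOQ₂ = √(2×10,500×300/16.7830) = 612.68  (< 3,030 → use Q = 3,030 at tier-2 price)
TC(tier 1 (EOQ₁), Q≈610.6) = $1,375,318.43
TC(tier 2, Q≈3,030.0) = $1,382,015.85
Minimum at tier 1 (EOQ₁): $1,375,318.43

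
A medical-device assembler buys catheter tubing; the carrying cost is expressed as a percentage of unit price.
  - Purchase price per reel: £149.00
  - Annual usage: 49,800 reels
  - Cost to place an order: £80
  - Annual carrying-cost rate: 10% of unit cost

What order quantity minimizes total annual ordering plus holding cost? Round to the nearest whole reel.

731 reels

Carrying cost H = £149 × 10% = £14.9000/reel/yr
Q* = √(2·D·S / H) = √(2·49,800·80 / 14.9) = √534,765.1 ≈ 731.28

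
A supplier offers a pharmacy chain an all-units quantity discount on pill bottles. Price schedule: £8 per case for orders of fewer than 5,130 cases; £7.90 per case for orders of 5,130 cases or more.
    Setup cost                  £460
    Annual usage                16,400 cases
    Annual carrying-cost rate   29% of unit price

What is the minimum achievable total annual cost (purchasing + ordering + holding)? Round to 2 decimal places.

£136,906.98

H₁ = 29%×£8 = £2.3200;  H₂ = 29%×£7.90 = £2.2910
EOQ₁ = √(2×16,400×460/2.3200) = 2,550.19  (< 5,130, feasible at tier 1)
EOQ₂ = √(2×16,400×460/2.2910) = 2,566.28  (< 5,130 → use Q = 5,130 at tier-2 price)
TC(tier 1 (EOQ₁), Q≈2,550.2) = £137,116.43
TC(tier 2, Q≈5,130.0) = £136,906.98
Minimum at tier 2: £136,906.98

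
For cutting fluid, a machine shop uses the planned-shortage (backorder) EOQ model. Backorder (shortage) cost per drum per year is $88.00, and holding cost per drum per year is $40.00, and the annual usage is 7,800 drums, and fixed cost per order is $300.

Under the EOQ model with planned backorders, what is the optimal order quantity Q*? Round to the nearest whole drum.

Basic EOQ = √(2·7,800·300/40) = 342.053
Backorder adjustment √((H+b)/b) = √((40+88)/88) = 1.2060
Q* = 342.053 × 1.2060 ≈ 412.53

413 drums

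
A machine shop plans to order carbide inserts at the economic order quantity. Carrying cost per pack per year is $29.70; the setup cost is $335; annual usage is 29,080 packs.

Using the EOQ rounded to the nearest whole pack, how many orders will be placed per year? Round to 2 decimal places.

2DS/H = 2·29,080·335/29.7 = 656,013.47
EOQ = √656,013.47 ≈ 809.95 → Q = 810
Orders per year = D/Q = 29,080 / 810 = 35.901

35.90 orders per year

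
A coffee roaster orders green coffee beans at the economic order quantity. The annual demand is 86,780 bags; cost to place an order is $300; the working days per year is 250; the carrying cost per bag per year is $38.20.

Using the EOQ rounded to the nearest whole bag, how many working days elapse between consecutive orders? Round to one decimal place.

Q* = √(2·D·S / H) = √(2·86,780·300 / 38.2) = √1,363,036.6 ≈ 1,167.49 → Q = 1,167 bags
Days between orders = 250 / (D/Q) = 250 / 74.362 ≈ 3.362

3.4 days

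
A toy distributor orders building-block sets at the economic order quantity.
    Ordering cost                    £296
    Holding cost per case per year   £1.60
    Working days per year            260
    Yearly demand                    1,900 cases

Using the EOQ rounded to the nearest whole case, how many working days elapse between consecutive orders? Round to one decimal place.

114.7 days

Q* = √(2·D·S / H) = √(2·1,900·296 / 1.6) = √703,000.0 ≈ 838.45 → Q = 838 cases
Days between orders = 260 / (D/Q) = 260 / 2.267 ≈ 114.674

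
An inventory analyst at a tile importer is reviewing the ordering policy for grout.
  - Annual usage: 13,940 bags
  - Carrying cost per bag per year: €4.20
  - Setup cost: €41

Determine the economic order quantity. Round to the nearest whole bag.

522 bags

Optimal lot size Q* = (2 × 13,940 × €41 / €4.2)^½ ≈ 521.69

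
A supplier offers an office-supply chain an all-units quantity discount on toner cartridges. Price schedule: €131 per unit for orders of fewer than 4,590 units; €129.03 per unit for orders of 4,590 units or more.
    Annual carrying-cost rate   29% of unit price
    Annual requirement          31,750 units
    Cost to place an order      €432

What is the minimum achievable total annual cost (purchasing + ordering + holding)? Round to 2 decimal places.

€4,185,566.65

H₁ = 29%×€131 = €37.9900;  H₂ = 29%×€129.03 = €37.4187
EOQ₁ = √(2×31,750×432/37.9900) = 849.76  (< 4,590, feasible at tier 1)
EOQ₂ = √(2×31,750×432/37.4187) = 856.22  (< 4,590 → use Q = 4,590 at tier-2 price)
TC(tier 1 (EOQ₁), Q≈849.8) = €4,191,532.22
TC(tier 2, Q≈4,590.0) = €4,185,566.65
Minimum at tier 2: €4,185,566.65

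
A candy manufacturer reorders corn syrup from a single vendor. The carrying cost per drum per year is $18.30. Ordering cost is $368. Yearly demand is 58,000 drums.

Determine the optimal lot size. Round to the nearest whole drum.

Q* = √(2·D·S / H) = √(2·58,000·368 / 18.3) = √2,332,677.6 ≈ 1,527.31

1,527 drums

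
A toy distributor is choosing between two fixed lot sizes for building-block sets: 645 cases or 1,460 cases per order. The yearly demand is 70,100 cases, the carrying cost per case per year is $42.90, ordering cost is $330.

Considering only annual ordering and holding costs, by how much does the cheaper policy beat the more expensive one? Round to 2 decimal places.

Annual cost at Q: ordering D·S/Q plus holding Q·H/2.
TC(645) = (70,100/645)×330 + (645/2)×42.9 = $49,700.37
TC(1,460) = (70,100/1,460)×330 + (1,460/2)×42.9 = $47,161.52
|ΔTC| = |$49,700.37 − $47,161.52| = $2,538.85

$2,538.85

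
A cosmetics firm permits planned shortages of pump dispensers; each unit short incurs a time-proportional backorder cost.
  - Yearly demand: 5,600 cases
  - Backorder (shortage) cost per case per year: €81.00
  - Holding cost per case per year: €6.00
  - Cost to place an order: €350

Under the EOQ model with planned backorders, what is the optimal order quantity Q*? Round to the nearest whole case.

Basic EOQ = √(2·5,600·350/6) = 808.290
Backorder adjustment √((H+b)/b) = √((6+81)/81) = 1.0364
Q* = 808.290 × 1.0364 ≈ 837.69

838 cases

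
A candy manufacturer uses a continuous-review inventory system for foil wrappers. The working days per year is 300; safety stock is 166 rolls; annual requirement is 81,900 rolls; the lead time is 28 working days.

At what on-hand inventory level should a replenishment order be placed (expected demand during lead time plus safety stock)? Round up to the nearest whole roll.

7,810 rolls

Daily demand d = 81,900 / 300 = 273.000 rolls/day
Demand during lead time = 273.000 × 28 = 7,644.00
Reorder point = 7,644.00 + 166 = 7,810.00 → round up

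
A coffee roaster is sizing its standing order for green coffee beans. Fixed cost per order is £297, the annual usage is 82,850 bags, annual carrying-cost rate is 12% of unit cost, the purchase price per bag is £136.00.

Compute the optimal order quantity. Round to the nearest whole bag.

Holding cost per bag per year: H = 12% × £136 = £16.3200
Optimal lot size Q* = (2 × 82,850 × £297 / £16.32)^½ ≈ 1,736.52

1,737 bags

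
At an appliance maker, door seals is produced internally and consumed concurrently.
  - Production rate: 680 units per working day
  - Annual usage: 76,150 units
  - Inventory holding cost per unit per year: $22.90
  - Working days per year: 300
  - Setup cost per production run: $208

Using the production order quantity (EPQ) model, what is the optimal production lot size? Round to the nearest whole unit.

1,486 units

Daily demand d = 76,150/300 = 253.833; p = 680; 1 − d/p = 0.62672
EPQ = √(2DS / (H(1 − d/p)))
    = √(2 × 76,150 × 208 / (22.9 × 0.62672)) ≈ 1,485.69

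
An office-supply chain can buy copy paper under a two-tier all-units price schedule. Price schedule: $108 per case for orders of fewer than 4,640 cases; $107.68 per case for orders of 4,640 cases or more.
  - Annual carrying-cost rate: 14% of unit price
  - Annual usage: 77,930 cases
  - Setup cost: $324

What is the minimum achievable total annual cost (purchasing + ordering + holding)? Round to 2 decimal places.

$8,431,918.53

H₁ = 14%×$108 = $15.1200;  H₂ = 14%×$107.68 = $15.0752
EOQ₁ = √(2×77,930×324/15.1200) = 1,827.53  (< 4,640, feasible at tier 1)
EOQ₂ = √(2×77,930×324/15.0752) = 1,830.24  (< 4,640 → use Q = 4,640 at tier-2 price)
TC(tier 1 (EOQ₁), Q≈1,827.5) = $8,444,072.22
TC(tier 2, Q≈4,640.0) = $8,431,918.53
Minimum at tier 2: $8,431,918.53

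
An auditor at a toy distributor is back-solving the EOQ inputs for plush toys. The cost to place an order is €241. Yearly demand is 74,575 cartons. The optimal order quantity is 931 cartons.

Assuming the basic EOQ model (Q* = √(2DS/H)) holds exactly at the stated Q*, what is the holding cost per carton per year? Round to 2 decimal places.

€41.47

EOQ relation: Q² = 2DS/H, so rearrange for the unknown.
H = 2DS / Q² = 2 × 74,575 × 241 / 931² = 41.4707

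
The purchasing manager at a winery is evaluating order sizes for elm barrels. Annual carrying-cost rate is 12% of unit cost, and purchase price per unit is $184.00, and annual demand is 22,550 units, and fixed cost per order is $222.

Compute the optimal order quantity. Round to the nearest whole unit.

673 units

Carrying cost H = $184 × 12% = $22.0800/unit/yr
2DS/H = 2·22,550·222/22.08 = 453,451.09
EOQ = √453,451.09 ≈ 673.39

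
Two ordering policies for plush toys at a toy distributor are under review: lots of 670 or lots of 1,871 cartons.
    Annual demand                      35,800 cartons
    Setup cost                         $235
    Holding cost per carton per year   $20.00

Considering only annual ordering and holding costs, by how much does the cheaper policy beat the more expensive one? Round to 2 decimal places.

Annual cost at Q: ordering D·S/Q plus holding Q·H/2.
TC(670) = (35,800/670)×235 + (670/2)×20 = $19,256.72
TC(1,871) = (35,800/1,871)×235 + (1,871/2)×20 = $23,206.53
|ΔTC| = |$19,256.72 − $23,206.53| = $3,949.81

$3,949.81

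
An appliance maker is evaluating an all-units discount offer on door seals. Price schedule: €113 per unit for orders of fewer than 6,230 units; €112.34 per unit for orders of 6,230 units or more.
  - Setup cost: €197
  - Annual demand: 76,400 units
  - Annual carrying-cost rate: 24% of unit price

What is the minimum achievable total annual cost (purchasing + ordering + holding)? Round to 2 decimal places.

€8,661,771.93

H₁ = 24%×€113 = €27.1200;  H₂ = 24%×€112.34 = €26.9616
EOQ₁ = √(2×76,400×197/27.1200) = 1,053.54  (< 6,230, feasible at tier 1)
EOQ₂ = √(2×76,400×197/26.9616) = 1,056.63  (< 6,230 → use Q = 6,230 at tier-2 price)
TC(tier 1 (EOQ₁), Q≈1,053.5) = €8,661,771.93
TC(tier 2, Q≈6,230.0) = €8,669,177.24
Minimum at tier 1 (EOQ₁): €8,661,771.93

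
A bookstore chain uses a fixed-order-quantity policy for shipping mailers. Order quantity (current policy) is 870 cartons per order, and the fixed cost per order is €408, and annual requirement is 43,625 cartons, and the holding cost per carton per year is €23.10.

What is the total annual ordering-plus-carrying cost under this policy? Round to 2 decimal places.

Orders/yr = 43,625/870 = 50.144; ordering cost = 50.144 × €408 = €20,458.62
Average inventory = 870/2 = 435; holding cost = 435 × €23.1 = €10,048.50
Total = €20,458.62 + €10,048.50 = €30,507.12

€30,507.12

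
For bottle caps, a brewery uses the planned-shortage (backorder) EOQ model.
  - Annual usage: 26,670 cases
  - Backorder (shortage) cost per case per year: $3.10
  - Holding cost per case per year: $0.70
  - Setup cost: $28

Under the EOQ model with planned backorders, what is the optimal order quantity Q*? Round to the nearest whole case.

Q* = √(2DS/H) · √((H + b)/b)
   = √(2 × 26,670 × 28 / 0.7) · √((0.7 + 3.1) / 3.1)
   = 1,460.685 × 1.1072 ≈ 1,617.21

1,617 cases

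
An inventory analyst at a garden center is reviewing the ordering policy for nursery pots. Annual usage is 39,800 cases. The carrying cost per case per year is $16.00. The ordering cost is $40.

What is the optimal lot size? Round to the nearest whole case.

446 cases

Optimal lot size Q* = (2 × 39,800 × $40 / $16)^½ ≈ 446.09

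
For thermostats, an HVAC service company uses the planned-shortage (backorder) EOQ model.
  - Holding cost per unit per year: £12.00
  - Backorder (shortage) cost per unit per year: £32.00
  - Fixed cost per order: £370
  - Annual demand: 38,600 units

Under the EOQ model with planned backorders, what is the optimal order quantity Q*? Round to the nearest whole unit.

1,809 units

Q* = √(2DS/H) · √((H + b)/b)
   = √(2 × 38,600 × 370 / 12) · √((12 + 32) / 32)
   = 1,542.833 × 1.1726 ≈ 1,809.13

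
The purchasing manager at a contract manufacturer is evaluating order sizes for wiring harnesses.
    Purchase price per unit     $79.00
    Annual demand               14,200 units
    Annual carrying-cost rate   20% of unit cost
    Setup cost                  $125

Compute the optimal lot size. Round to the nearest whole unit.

474 units

H = i·C = 0.2 × $79 = $15.8000 per unit-year
EOQ = √(2DS/H) = √(2 × 14,200 × 125 / 15.8)
    = √(224,683.54) ≈ 474.01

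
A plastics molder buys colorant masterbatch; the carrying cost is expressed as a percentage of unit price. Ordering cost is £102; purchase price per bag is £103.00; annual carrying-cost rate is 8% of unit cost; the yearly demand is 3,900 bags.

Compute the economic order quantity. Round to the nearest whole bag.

311 bags

H = i·C = 0.08 × £103 = £8.2400 per bag-year
2DS/H = 2·3,900·102/8.24 = 96,553.40
EOQ = √96,553.40 ≈ 310.73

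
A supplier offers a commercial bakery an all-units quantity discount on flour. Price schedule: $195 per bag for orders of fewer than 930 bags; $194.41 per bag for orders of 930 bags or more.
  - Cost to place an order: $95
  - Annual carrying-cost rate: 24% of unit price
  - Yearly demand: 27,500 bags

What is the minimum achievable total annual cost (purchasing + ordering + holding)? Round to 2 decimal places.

$5,370,780.30

H₁ = 24%×$195 = $46.8000;  H₂ = 24%×$194.41 = $46.6584
EOQ₁ = √(2×27,500×95/46.8000) = 334.13  (< 930, feasible at tier 1)
EOQ₂ = √(2×27,500×95/46.6584) = 334.64  (< 930 → use Q = 930 at tier-2 price)
TC(tier 1 (EOQ₁), Q≈334.1) = $5,378,137.46
TC(tier 2, Q≈930.0) = $5,370,780.30
Minimum at tier 2: $5,370,780.30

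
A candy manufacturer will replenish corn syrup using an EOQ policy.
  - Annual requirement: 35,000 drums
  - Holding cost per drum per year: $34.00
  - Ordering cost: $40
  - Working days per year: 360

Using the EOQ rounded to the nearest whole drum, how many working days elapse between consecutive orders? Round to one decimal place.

3.0 days

Optimal lot size Q* = (2 × 35,000 × $40 / $34)^½ ≈ 286.97 → Q = 287 drums
Cycle time = (working days × Q)/D = (360 × 287) / 35,000 = 2.952 days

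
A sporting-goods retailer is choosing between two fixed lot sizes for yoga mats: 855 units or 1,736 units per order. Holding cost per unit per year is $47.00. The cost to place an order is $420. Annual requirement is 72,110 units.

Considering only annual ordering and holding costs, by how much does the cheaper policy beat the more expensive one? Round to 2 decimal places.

$2,727.01

For each Q, cost = (D/Q)·S + (Q/2)·H.
TC(855) = (72,110/855)×420 + (855/2)×47 = $55,514.96
TC(1,736) = (72,110/1,736)×420 + (1,736/2)×47 = $58,241.97
|ΔTC| = |$55,514.96 − $58,241.97| = $2,727.01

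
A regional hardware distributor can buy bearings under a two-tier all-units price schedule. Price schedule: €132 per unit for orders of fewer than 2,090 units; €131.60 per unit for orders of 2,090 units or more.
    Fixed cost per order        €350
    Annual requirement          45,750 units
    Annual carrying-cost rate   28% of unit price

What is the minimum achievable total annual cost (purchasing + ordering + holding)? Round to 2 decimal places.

H₁ = 28%×€132 = €36.9600;  H₂ = 28%×€131.60 = €36.8480
EOQ₁ = √(2×45,750×350/36.9600) = 930.85  (< 2,090, feasible at tier 1)
EOQ₂ = √(2×45,750×350/36.8480) = 932.26  (< 2,090 → use Q = 2,090 at tier-2 price)
TC(tier 1 (EOQ₁), Q≈930.8) = €6,073,404.13
TC(tier 2, Q≈2,090.0) = €6,066,867.64
Minimum at tier 2: €6,066,867.64

€6,066,867.64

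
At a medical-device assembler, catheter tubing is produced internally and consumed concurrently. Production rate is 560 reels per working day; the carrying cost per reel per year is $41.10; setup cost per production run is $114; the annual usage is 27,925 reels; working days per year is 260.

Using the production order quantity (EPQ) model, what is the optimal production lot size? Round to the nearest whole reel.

d = 27,925/260 = 107.4038 reels/day;  effective holding cost H(1 − d/p) = 41.1·(1 − 107.4038/560) = 33.21732
Q* = √(2DS / H_eff) = √(2·27,925·114 / 33.21732) ≈ 437.81

438 reels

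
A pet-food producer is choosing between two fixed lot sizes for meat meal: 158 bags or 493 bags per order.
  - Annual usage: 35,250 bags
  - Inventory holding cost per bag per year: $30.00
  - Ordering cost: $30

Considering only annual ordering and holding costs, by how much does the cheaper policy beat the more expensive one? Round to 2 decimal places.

$476.99

Annual cost at Q: ordering D·S/Q plus holding Q·H/2.
TC(158) = (35,250/158)×30 + (158/2)×30 = $9,063.04
TC(493) = (35,250/493)×30 + (493/2)×30 = $9,540.03
Cheaper: Q = 158.  Difference = $476.99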